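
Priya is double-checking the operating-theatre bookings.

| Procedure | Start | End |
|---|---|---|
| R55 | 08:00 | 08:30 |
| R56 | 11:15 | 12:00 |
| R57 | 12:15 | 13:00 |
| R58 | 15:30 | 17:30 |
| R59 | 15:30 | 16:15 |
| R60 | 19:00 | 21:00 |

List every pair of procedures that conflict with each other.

Sorted by start: R55, R56, R57, R58, R59, R60.
R56 starts after R55 ends, so R55 has no further overlaps.
R57 starts after R56 ends, so R56 has no further overlaps.
R58 starts after R57 ends, so R57 has no further overlaps.
R59 starts before R58 ends → R58 and R59 overlap.
R60 starts after R58 ends.
R60 starts after R59 ends.

R58 & R59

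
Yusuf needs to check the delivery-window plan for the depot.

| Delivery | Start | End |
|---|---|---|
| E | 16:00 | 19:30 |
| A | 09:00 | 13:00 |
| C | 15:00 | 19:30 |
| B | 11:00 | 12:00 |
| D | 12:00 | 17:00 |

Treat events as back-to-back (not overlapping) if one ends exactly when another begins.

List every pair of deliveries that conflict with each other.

Check each pair: they overlap iff neither finishes before the other starts.
Sorted by start: A, B, D, C, E.
B starts before A ends → A and B overlap.
D starts before A ends → A and D overlap.
C starts after A ends, so A has no further overlaps.
D starts exactly when B ends (back-to-back, no overlap), so B has no further overlaps.
C starts before D ends → D and C overlap.
E starts before D ends → D and E overlap.
E starts before C ends → C and E overlap.

A & B, A & D, C & D, C & E, D & E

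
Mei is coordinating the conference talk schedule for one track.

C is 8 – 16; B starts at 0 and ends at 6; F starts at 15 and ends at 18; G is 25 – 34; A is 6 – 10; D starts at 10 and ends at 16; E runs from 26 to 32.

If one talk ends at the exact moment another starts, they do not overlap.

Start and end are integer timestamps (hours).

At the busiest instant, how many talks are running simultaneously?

Sort all start/end points and keep a running count:
0 start B → 1
6 end B → 0
6 start A → 1
8 start C → 2
10 end A → 1
10 start D → 2
15 start F → 3
16 end C → 2
16 end D → 1
18 end F → 0
25 start G → 1
26 start E → 2
32 end E → 1
34 end G → 0
Peak is 3, at 15 (C, D, F).

3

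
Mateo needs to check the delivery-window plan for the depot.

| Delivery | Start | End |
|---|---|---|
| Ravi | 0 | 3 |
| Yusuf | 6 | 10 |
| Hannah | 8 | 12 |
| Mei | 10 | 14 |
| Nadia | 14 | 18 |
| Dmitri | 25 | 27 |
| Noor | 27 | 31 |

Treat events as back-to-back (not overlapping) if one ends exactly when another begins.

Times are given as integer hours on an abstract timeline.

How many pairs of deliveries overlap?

2

Two intervals overlap when each starts before the other ends.
Sorted by start: Ravi, Yusuf, Hannah, Mei, Nadia, Dmitri, Noor.
Yusuf starts after Ravi ends, so Ravi has no further overlaps.
Hannah starts before Yusuf ends → Yusuf and Hannah overlap.
Mei starts exactly when Yusuf ends (back-to-back, no overlap), so Yusuf has no further overlaps.
Mei starts before Hannah ends → Hannah and Mei overlap.
Nadia starts after Hannah ends, so Hannah has no further overlaps.
Nadia starts exactly when Mei ends (back-to-back, no overlap), so Mei has no further overlaps.
Dmitri starts after Nadia ends, so Nadia has no further overlaps.
Noor starts exactly when Dmitri ends (back-to-back, no overlap).
Overlapping pairs: Hannah & Mei, Hannah & Yusuf — 2 in total.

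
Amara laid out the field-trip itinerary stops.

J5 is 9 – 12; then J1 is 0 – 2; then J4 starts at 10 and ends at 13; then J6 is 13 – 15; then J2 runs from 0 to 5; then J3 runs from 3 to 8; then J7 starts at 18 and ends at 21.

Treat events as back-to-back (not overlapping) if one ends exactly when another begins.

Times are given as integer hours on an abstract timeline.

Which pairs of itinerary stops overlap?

Sorted by start: J1, J2, J3, J5, J4, J6, J7.
J2 starts before J1 ends → J1 and J2 overlap.
J3 starts after J1 ends — done with J1.
J3 starts before J2 ends → J2 and J3 overlap.
J5 starts after J2 ends — done with J2.
J5 starts after J3 ends — done with J3.
J4 starts before J5 ends → J5 and J4 overlap.
J6 starts after J5 ends — done with J5.
J6 starts exactly when J4 ends (back-to-back, no overlap) — done with J4.
J7 starts after J6 ends.

J1 & J2, J2 & J3, J4 & J5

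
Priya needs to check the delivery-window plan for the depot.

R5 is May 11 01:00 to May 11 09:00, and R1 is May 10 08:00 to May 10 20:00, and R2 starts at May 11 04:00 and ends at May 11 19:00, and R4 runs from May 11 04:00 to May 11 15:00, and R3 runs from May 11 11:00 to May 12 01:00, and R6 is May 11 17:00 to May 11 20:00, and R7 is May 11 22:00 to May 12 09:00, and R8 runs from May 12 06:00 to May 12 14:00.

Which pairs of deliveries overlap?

Sorted by start: R1, R5, R2, R4, R3, R6, R7, R8.
R5 starts after R1 ends, so R1 has no further overlaps.
R2 starts before R5 ends → R5 and R2 overlap.
R4 starts before R5 ends → R5 and R4 overlap.
R3 starts after R5 ends, so R5 has no further overlaps.
R4 starts before R2 ends → R2 and R4 overlap.
R3 starts before R2 ends → R2 and R3 overlap.
R6 starts before R2 ends → R2 and R6 overlap.
R7 starts after R2 ends, so R2 has no further overlaps.
R3 starts before R4 ends → R4 and R3 overlap.
R6 starts after R4 ends, so R4 has no further overlaps.
R6 starts before R3 ends → R3 and R6 overlap.
R7 starts before R3 ends → R3 and R7 overlap.
R8 starts after R3 ends.
R7 starts after R6 ends, so R6 has no further overlaps.
R8 starts before R7 ends → R7 and R8 overlap.

R2 & R3, R2 & R4, R2 & R5, R2 & R6, R3 & R4, R3 & R6, R3 & R7, R4 & R5, R7 & R8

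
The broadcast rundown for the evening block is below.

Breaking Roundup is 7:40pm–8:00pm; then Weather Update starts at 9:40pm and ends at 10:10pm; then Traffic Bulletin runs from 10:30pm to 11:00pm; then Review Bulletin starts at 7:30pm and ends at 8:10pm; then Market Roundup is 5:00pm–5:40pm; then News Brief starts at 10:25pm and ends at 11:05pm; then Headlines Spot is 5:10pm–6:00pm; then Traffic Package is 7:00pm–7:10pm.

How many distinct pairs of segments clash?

Sorted by start: Market Roundup, Headlines Spot, Traffic Package, Review Bulletin, Breaking Roundup, Weather Update, News Brief, Traffic Bulletin.
Headlines Spot starts before Market Roundup ends → Market Roundup and Headlines Spot overlap.
Traffic Package starts after Market Roundup ends; Market Roundup is clear from here.
Traffic Package starts after Headlines Spot ends; Headlines Spot is clear from here.
Review Bulletin starts after Traffic Package ends; Traffic Package is clear from here.
Breaking Roundup starts before Review Bulletin ends → Review Bulletin and Breaking Roundup overlap.
Weather Update starts after Review Bulletin ends; Review Bulletin is clear from here.
Weather Update starts after Breaking Roundup ends; Breaking Roundup is clear from here.
News Brief starts after Weather Update ends; Weather Update is clear from here.
Traffic Bulletin starts before News Brief ends → News Brief and Traffic Bulletin overlap.
Overlapping pairs: Breaking Roundup & Review Bulletin, Headlines Spot & Market Roundup, News Brief & Traffic Bulletin — 3 in total.

3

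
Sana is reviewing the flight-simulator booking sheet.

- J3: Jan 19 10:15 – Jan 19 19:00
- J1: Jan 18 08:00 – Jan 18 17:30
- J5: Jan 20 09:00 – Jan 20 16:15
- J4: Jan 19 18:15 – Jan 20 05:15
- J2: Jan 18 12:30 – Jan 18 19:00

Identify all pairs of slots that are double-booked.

J1 & J2, J3 & J4

Two intervals overlap when each starts before the other ends.
Sorted by start: J1, J2, J3, J4, J5.
J2 starts before J1 ends → J1 and J2 overlap.
J3 starts after J1 ends, so J1 has no further overlaps.
J3 starts after J2 ends, so J2 has no further overlaps.
J4 starts before J3 ends → J3 and J4 overlap.
J5 starts after J3 ends.
J5 starts after J4 ends.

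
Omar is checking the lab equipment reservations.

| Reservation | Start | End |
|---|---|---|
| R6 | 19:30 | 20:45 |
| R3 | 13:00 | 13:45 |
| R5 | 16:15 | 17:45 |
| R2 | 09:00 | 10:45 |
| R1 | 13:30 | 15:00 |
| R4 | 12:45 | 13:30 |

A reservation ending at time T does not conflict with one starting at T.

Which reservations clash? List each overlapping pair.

Sorted by start: R2, R4, R3, R1, R5, R6.
R4 starts after R2 ends — done with R2.
R3 starts before R4 ends → R4 and R3 overlap.
R1 starts exactly when R4 ends (back-to-back, no overlap) — done with R4.
R1 starts before R3 ends → R3 and R1 overlap.
R5 starts after R3 ends — done with R3.
R5 starts after R1 ends — done with R1.
R6 starts after R5 ends.

R1 & R3, R3 & R4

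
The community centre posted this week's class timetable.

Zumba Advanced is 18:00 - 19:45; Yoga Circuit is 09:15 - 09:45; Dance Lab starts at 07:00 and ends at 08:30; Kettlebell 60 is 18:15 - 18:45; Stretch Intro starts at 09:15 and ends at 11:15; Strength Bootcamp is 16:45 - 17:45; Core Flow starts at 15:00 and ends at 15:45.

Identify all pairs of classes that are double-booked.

Sorted by start: Dance Lab, Yoga Circuit, Stretch Intro, Core Flow, Strength Bootcamp, Zumba Advanced, Kettlebell 60.
Yoga Circuit starts after Dance Lab ends, so nothing later overlaps Dance Lab either.
Stretch Intro starts before Yoga Circuit ends → Yoga Circuit and Stretch Intro overlap.
Core Flow starts after Yoga Circuit ends, so nothing later overlaps Yoga Circuit either.
Core Flow starts after Stretch Intro ends, so nothing later overlaps Stretch Intro either.
Strength Bootcamp starts after Core Flow ends, so nothing later overlaps Core Flow either.
Zumba Advanced starts after Strength Bootcamp ends, so nothing later overlaps Strength Bootcamp either.
Kettlebell 60 starts before Zumba Advanced ends → Zumba Advanced and Kettlebell 60 overlap.

Kettlebell 60 & Zumba Advanced, Stretch Intro & Yoga Circuit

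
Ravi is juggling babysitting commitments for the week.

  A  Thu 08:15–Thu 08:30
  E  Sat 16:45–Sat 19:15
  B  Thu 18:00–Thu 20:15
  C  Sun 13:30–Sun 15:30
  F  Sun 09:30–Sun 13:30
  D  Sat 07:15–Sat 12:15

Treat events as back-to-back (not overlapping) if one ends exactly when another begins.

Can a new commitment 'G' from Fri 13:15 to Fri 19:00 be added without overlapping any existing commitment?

Yes — the slot is free

A: ends Thu 08:30 at or before G starts Fri 13:15 → clear.
B: ends Thu 20:15 at or before G starts Fri 13:15 → clear.
D: starts Sat 07:15 at or after G ends Fri 19:00 → clear.
E: starts Sat 16:45 at or after G ends Fri 19:00 → clear.
F: starts Sun 09:30 at or after G ends Fri 19:00 → clear.
C: starts Sun 13:30 at or after G ends Fri 19:00 → clear.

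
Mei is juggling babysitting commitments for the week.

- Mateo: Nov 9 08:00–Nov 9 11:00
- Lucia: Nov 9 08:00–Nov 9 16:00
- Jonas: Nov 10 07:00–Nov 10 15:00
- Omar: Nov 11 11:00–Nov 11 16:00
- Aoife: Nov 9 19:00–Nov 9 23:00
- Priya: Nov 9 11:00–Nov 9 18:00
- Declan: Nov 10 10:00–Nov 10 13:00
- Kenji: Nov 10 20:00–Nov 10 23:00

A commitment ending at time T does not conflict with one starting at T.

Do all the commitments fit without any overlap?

No

Sorted by start: Mateo, Lucia, Priya, Aoife, Jonas, Declan, Kenji, Omar.
Lucia starts before Mateo ends → Mateo and Lucia overlap.
That's a conflict, so the schedule is not conflict-free.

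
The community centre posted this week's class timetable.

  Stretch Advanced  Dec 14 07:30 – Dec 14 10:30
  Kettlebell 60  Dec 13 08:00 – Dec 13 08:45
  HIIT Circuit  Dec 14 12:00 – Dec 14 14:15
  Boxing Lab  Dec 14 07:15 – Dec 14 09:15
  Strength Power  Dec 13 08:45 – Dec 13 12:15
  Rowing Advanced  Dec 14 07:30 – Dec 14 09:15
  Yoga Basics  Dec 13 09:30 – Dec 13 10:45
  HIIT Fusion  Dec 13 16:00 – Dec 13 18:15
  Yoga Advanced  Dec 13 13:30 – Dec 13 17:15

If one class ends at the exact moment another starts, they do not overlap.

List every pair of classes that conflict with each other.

Check each pair: they overlap iff neither finishes before the other starts.
Sorted by start: Kettlebell 60, Strength Power, Yoga Basics, Yoga Advanced, HIIT Fusion, Boxing Lab, Rowing Advanced, Stretch Advanced, HIIT Circuit.
Strength Power starts exactly when Kettlebell 60 ends (back-to-back, no overlap), so Kettlebell 60 has no further overlaps.
Yoga Basics starts before Strength Power ends → Strength Power and Yoga Basics overlap.
Yoga Advanced starts after Strength Power ends, so Strength Power has no further overlaps.
Yoga Advanced starts after Yoga Basics ends, so Yoga Basics has no further overlaps.
HIIT Fusion starts before Yoga Advanced ends → Yoga Advanced and HIIT Fusion overlap.
Boxing Lab starts after Yoga Advanced ends, so Yoga Advanced has no further overlaps.
Boxing Lab starts after HIIT Fusion ends, so HIIT Fusion has no further overlaps.
Rowing Advanced starts before Boxing Lab ends → Boxing Lab and Rowing Advanced overlap.
Stretch Advanced starts before Boxing Lab ends → Boxing Lab and Stretch Advanced overlap.
HIIT Circuit starts after Boxing Lab ends.
Stretch Advanced starts before Rowing Advanced ends → Rowing Advanced and Stretch Advanced overlap.
HIIT Circuit starts after Rowing Advanced ends.
HIIT Circuit starts after Stretch Advanced ends.

Boxing Lab & Rowing Advanced, Boxing Lab & Stretch Advanced, HIIT Fusion & Yoga Advanced, Rowing Advanced & Stretch Advanced, Strength Power & Yoga Basics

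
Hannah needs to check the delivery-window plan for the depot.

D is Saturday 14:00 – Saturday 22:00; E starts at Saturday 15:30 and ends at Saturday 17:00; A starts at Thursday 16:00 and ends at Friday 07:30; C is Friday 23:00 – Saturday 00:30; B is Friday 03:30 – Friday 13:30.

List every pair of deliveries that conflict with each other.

A & B, D & E

Sorted by start: A, B, C, D, E.
B starts before A ends → A and B overlap.
C starts after A ends — done with A.
C starts after B ends — done with B.
D starts after C ends — done with C.
E starts before D ends → D and E overlap.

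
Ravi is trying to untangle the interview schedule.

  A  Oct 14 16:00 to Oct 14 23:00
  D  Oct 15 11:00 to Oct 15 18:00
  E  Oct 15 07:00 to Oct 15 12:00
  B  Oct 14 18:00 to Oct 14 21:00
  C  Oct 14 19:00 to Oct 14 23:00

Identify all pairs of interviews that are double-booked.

Two intervals overlap when each starts before the other ends.
Sorted by start: A, B, C, E, D.
B starts before A ends → A and B overlap.
C starts before A ends → A and C overlap.
E starts after A ends; A is clear from here.
C starts before B ends → B and C overlap.
E starts after B ends; B is clear from here.
E starts after C ends; C is clear from here.
D starts before E ends → E and D overlap.

A & B, A & C, B & C, D & E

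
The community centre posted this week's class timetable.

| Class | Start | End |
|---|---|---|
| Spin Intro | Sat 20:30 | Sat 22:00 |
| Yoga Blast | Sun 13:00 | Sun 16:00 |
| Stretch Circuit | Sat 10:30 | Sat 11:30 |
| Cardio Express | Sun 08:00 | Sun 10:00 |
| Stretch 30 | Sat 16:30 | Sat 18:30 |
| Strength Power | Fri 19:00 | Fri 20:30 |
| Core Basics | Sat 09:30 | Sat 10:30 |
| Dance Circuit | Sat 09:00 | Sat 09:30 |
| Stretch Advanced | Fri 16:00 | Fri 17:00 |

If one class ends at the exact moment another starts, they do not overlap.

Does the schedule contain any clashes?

Check each pair: they overlap iff neither finishes before the other starts.
Sorted by start: Stretch Advanced, Strength Power, Dance Circuit, Core Basics, Stretch Circuit, Stretch 30, Spin Intro, Cardio Express, Yoga Blast.
Strength Power starts after Stretch Advanced ends — done with Stretch Advanced.
Dance Circuit starts after Strength Power ends — done with Strength Power.
Core Basics starts exactly when Dance Circuit ends (back-to-back, no overlap) — done with Dance Circuit.
Stretch Circuit starts exactly when Core Basics ends (back-to-back, no overlap) — done with Core Basics.
Stretch 30 starts after Stretch Circuit ends — done with Stretch Circuit.
Spin Intro starts after Stretch 30 ends — done with Stretch 30.
Cardio Express starts after Spin Intro ends — done with Spin Intro.
Yoga Blast starts after Cardio Express ends.
Every pair is clear; the schedule has no overlaps.

No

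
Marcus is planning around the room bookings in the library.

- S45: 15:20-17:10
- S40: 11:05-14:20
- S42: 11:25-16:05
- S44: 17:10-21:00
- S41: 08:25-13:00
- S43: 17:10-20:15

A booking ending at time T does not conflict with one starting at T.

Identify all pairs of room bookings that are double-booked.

Check each pair: they overlap iff neither finishes before the other starts.
Sorted by start: S41, S40, S42, S45, S43, S44.
S40 starts before S41 ends → S41 and S40 overlap.
S42 starts before S41 ends → S41 and S42 overlap.
S45 starts after S41 ends — done with S41.
S42 starts before S40 ends → S40 and S42 overlap.
S45 starts after S40 ends — done with S40.
S45 starts before S42 ends → S42 and S45 overlap.
S43 starts after S42 ends — done with S42.
S43 starts exactly when S45 ends (back-to-back, no overlap) — done with S45.
S44 starts before S43 ends → S43 and S44 overlap.

S40 & S41, S40 & S42, S41 & S42, S42 & S45, S43 & S44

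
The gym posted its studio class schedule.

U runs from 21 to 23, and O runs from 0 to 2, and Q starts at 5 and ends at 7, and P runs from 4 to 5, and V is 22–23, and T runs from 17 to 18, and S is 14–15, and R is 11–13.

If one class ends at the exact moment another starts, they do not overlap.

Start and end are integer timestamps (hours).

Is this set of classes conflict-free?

Two intervals overlap when each starts before the other ends.
Sorted by start: O, P, Q, R, S, T, U, V.
P starts after O ends, so nothing later overlaps O either.
Q starts exactly when P ends (back-to-back, no overlap), so nothing later overlaps P either.
R starts after Q ends, so nothing later overlaps Q either.
S starts after R ends, so nothing later overlaps R either.
T starts after S ends, so nothing later overlaps S either.
U starts after T ends, so nothing later overlaps T either.
V starts before U ends → U and V overlap.
That's a conflict, so the schedule is not conflict-free.

No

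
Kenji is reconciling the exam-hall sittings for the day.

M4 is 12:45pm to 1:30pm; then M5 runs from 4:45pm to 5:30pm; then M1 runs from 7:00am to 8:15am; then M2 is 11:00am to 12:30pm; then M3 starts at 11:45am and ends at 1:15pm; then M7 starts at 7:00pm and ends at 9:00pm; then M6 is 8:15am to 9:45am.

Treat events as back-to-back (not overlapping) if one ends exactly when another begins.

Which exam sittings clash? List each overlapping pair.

M2 & M3, M3 & M4

Sorted by start: M1, M6, M2, M3, M4, M5, M7.
M6 starts exactly when M1 ends (back-to-back, no overlap) — done with M1.
M2 starts after M6 ends — done with M6.
M3 starts before M2 ends → M2 and M3 overlap.
M4 starts after M2 ends — done with M2.
M4 starts before M3 ends → M3 and M4 overlap.
M5 starts after M3 ends — done with M3.
M5 starts after M4 ends — done with M4.
M7 starts after M5 ends.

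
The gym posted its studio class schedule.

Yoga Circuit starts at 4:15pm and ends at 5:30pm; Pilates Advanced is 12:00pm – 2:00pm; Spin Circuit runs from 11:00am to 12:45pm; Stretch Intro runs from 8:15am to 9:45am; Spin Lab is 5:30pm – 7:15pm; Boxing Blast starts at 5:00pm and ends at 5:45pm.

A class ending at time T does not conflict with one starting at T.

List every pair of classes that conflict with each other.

Boxing Blast & Spin Lab, Boxing Blast & Yoga Circuit, Pilates Advanced & Spin Circuit

Sorted by start: Stretch Intro, Spin Circuit, Pilates Advanced, Yoga Circuit, Boxing Blast, Spin Lab.
Spin Circuit starts after Stretch Intro ends, so nothing later overlaps Stretch Intro either.
Pilates Advanced starts before Spin Circuit ends → Spin Circuit and Pilates Advanced overlap.
Yoga Circuit starts after Spin Circuit ends, so nothing later overlaps Spin Circuit either.
Yoga Circuit starts after Pilates Advanced ends, so nothing later overlaps Pilates Advanced either.
Boxing Blast starts before Yoga Circuit ends → Yoga Circuit and Boxing Blast overlap.
Spin Lab starts exactly when Yoga Circuit ends (back-to-back, no overlap).
Spin Lab starts before Boxing Blast ends → Boxing Blast and Spin Lab overlap.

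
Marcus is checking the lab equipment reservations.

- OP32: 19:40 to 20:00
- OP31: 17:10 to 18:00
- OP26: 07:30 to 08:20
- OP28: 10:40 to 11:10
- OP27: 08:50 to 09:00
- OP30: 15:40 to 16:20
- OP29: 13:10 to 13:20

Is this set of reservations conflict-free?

Two intervals overlap when each starts before the other ends.
Sorted by start: OP26, OP27, OP28, OP29, OP30, OP31, OP32.
OP27 starts after OP26 ends — done with OP26.
OP28 starts after OP27 ends — done with OP27.
OP29 starts after OP28 ends — done with OP28.
OP30 starts after OP29 ends — done with OP29.
OP31 starts after OP30 ends — done with OP30.
OP32 starts after OP31 ends.
Every pair is clear; the schedule has no overlaps.

Yes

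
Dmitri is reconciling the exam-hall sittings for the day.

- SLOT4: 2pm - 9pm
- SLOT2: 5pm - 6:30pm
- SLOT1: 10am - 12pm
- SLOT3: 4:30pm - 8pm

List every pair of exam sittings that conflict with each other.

SLOT2 & SLOT3, SLOT2 & SLOT4, SLOT3 & SLOT4

Sorted by start: SLOT1, SLOT4, SLOT3, SLOT2.
SLOT4 starts after SLOT1 ends — done with SLOT1.
SLOT3 starts before SLOT4 ends → SLOT4 and SLOT3 overlap.
SLOT2 starts before SLOT4 ends → SLOT4 and SLOT2 overlap.
SLOT2 starts before SLOT3 ends → SLOT3 and SLOT2 overlap.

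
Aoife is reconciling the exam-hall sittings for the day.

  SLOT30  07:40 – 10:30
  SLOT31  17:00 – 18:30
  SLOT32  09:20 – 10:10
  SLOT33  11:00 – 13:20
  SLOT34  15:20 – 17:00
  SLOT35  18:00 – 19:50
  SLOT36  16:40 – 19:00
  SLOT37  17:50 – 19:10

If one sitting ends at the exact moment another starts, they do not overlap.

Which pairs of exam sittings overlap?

SLOT30 & SLOT32, SLOT31 & SLOT35, SLOT31 & SLOT36, SLOT31 & SLOT37, SLOT34 & SLOT36, SLOT35 & SLOT36, SLOT35 & SLOT37, SLOT36 & SLOT37

Check each pair: they overlap iff neither finishes before the other starts.
Sorted by start: SLOT30, SLOT32, SLOT33, SLOT34, SLOT36, SLOT31, SLOT37, SLOT35.
SLOT32 starts before SLOT30 ends → SLOT30 and SLOT32 overlap.
SLOT33 starts after SLOT30 ends; SLOT30 is clear from here.
SLOT33 starts after SLOT32 ends; SLOT32 is clear from here.
SLOT34 starts after SLOT33 ends; SLOT33 is clear from here.
SLOT36 starts before SLOT34 ends → SLOT34 and SLOT36 overlap.
SLOT31 starts exactly when SLOT34 ends (back-to-back, no overlap); SLOT34 is clear from here.
SLOT31 starts before SLOT36 ends → SLOT36 and SLOT31 overlap.
SLOT37 starts before SLOT36 ends → SLOT36 and SLOT37 overlap.
SLOT35 starts before SLOT36 ends → SLOT36 and SLOT35 overlap.
SLOT37 starts before SLOT31 ends → SLOT31 and SLOT37 overlap.
SLOT35 starts before SLOT31 ends → SLOT31 and SLOT35 overlap.
SLOT35 starts before SLOT37 ends → SLOT37 and SLOT35 overlap.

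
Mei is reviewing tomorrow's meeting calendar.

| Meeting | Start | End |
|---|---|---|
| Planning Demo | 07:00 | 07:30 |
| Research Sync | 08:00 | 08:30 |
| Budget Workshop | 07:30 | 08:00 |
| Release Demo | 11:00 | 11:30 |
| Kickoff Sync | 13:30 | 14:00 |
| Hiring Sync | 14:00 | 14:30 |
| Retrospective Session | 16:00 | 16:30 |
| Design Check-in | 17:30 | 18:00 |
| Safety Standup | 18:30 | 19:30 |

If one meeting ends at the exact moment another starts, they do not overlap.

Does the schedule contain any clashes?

Sorted by start: Planning Demo, Budget Workshop, Research Sync, Release Demo, Kickoff Sync, Hiring Sync, Retrospective Session, Design Check-in, Safety Standup.
Budget Workshop starts exactly when Planning Demo ends (back-to-back, no overlap); Planning Demo is clear from here.
Research Sync starts exactly when Budget Workshop ends (back-to-back, no overlap); Budget Workshop is clear from here.
Release Demo starts after Research Sync ends; Research Sync is clear from here.
Kickoff Sync starts after Release Demo ends; Release Demo is clear from here.
Hiring Sync starts exactly when Kickoff Sync ends (back-to-back, no overlap); Kickoff Sync is clear from here.
Retrospective Session starts after Hiring Sync ends; Hiring Sync is clear from here.
Design Check-in starts after Retrospective Session ends; Retrospective Session is clear from here.
Safety Standup starts after Design Check-in ends.
Every pair is clear; the schedule has no overlaps.

No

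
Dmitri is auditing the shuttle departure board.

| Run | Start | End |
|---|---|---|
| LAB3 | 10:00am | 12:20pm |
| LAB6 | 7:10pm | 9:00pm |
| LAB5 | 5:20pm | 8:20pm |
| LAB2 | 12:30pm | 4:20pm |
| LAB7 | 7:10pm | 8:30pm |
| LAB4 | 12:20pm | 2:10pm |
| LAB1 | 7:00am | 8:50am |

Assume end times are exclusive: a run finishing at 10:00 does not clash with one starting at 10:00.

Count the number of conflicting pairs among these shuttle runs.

Sorted by start: LAB1, LAB3, LAB4, LAB2, LAB5, LAB6, LAB7.
LAB3 starts after LAB1 ends, so LAB1 has no further overlaps.
LAB4 starts exactly when LAB3 ends (back-to-back, no overlap), so LAB3 has no further overlaps.
LAB2 starts before LAB4 ends → LAB4 and LAB2 overlap.
LAB5 starts after LAB4 ends, so LAB4 has no further overlaps.
LAB5 starts after LAB2 ends, so LAB2 has no further overlaps.
LAB6 starts before LAB5 ends → LAB5 and LAB6 overlap.
LAB7 starts before LAB5 ends → LAB5 and LAB7 overlap.
LAB7 starts before LAB6 ends → LAB6 and LAB7 overlap.
Overlapping pairs: LAB2 & LAB4, LAB5 & LAB6, LAB5 & LAB7, LAB6 & LAB7 — 4 in total.

4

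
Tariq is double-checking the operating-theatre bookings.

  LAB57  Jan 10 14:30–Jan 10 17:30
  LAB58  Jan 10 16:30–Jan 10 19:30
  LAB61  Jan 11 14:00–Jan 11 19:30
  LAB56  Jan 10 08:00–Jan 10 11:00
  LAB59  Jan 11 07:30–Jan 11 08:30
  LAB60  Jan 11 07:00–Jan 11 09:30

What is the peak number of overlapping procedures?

Walk through starts and ends in time order (an end at T is processed before a start at T):
Jan 10 08:00 start LAB56 → 1
Jan 10 11:00 end LAB56 → 0
Jan 10 14:30 start LAB57 → 1
Jan 10 16:30 start LAB58 → 2
Jan 10 17:30 end LAB57 → 1
Jan 10 19:30 end LAB58 → 0
Jan 11 07:00 start LAB60 → 1
Jan 11 07:30 start LAB59 → 2
Jan 11 08:30 end LAB59 → 1
Jan 11 09:30 end LAB60 → 0
Jan 11 14:00 start LAB61 → 1
Jan 11 19:30 end LAB61 → 0
Peak is 2, at Jan 10 16:30 (LAB57, LAB58).

2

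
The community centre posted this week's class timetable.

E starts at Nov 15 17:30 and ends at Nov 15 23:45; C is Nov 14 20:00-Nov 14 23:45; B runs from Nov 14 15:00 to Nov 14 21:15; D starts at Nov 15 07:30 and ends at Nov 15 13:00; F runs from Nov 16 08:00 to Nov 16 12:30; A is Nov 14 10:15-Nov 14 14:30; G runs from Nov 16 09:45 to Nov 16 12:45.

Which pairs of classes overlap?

Sorted by start: A, B, C, D, E, F, G.
B starts after A ends, so A has no further overlaps.
C starts before B ends → B and C overlap.
D starts after B ends, so B has no further overlaps.
D starts after C ends, so C has no further overlaps.
E starts after D ends, so D has no further overlaps.
F starts after E ends, so E has no further overlaps.
G starts before F ends → F and G overlap.

B & C, F & G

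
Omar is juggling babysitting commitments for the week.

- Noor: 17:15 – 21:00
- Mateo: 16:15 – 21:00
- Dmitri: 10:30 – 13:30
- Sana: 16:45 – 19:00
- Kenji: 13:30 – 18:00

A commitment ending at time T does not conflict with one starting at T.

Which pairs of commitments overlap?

Sorted by start: Dmitri, Kenji, Mateo, Sana, Noor.
Kenji starts exactly when Dmitri ends (back-to-back, no overlap); Dmitri is clear from here.
Mateo starts before Kenji ends → Kenji and Mateo overlap.
Sana starts before Kenji ends → Kenji and Sana overlap.
Noor starts before Kenji ends → Kenji and Noor overlap.
Sana starts before Mateo ends → Mateo and Sana overlap.
Noor starts before Mateo ends → Mateo and Noor overlap.
Noor starts before Sana ends → Sana and Noor overlap.

Kenji & Mateo, Kenji & Noor, Kenji & Sana, Mateo & Noor, Mateo & Sana, Noor & Sana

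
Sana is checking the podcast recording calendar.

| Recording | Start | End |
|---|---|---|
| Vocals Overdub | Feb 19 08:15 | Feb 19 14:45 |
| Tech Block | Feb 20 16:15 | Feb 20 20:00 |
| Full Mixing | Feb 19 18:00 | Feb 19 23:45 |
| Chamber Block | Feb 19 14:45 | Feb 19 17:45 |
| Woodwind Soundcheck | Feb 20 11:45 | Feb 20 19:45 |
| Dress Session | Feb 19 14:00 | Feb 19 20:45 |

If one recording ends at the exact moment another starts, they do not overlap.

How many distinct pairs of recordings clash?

Sorted by start: Vocals Overdub, Dress Session, Chamber Block, Full Mixing, Woodwind Soundcheck, Tech Block.
Dress Session starts before Vocals Overdub ends → Vocals Overdub and Dress Session overlap.
Chamber Block starts exactly when Vocals Overdub ends (back-to-back, no overlap); Vocals Overdub is clear from here.
Chamber Block starts before Dress Session ends → Dress Session and Chamber Block overlap.
Full Mixing starts before Dress Session ends → Dress Session and Full Mixing overlap.
Woodwind Soundcheck starts after Dress Session ends; Dress Session is clear from here.
Full Mixing starts after Chamber Block ends; Chamber Block is clear from here.
Woodwind Soundcheck starts after Full Mixing ends; Full Mixing is clear from here.
Tech Block starts before Woodwind Soundcheck ends → Woodwind Soundcheck and Tech Block overlap.
Overlapping pairs: Chamber Block & Dress Session, Dress Session & Full Mixing, Dress Session & Vocals Overdub, Tech Block & Woodwind Soundcheck — 4 in total.

4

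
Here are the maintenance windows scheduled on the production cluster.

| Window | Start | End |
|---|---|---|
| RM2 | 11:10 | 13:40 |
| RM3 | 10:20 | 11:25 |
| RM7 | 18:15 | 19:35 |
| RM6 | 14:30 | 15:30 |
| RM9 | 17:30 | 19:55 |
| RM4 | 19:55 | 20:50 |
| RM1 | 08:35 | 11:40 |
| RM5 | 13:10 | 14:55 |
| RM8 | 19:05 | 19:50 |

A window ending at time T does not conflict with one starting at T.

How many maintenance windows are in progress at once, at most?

Sort all start/end points and keep a running count:
08:35 start RM1 → 1
10:20 start RM3 → 2
11:10 start RM2 → 3
11:25 end RM3 → 2
11:40 end RM1 → 1
13:10 start RM5 → 2
13:40 end RM2 → 1
14:30 start RM6 → 2
14:55 end RM5 → 1
15:30 end RM6 → 0
17:30 start RM9 → 1
18:15 start RM7 → 2
19:05 start RM8 → 3
19:35 end RM7 → 2
19:50 end RM8 → 1
19:55 end RM9 → 0
19:55 start RM4 → 1
20:50 end RM4 → 0
Peak is 3, at 11:10 (RM1, RM2, RM3).

3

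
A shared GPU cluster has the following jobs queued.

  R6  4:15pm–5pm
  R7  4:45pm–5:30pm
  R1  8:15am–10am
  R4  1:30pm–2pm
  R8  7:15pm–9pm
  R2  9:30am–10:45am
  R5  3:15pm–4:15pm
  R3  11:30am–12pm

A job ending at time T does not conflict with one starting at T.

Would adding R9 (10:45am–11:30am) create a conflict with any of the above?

R1: ends 10am at or before R9 starts 10:45am → clear.
R2: ends 10:45am at or before R9 starts 10:45am → clear.
R3: starts 11:30am at or after R9 ends 11:30am → clear.
R4: starts 1:30pm at or after R9 ends 11:30am → clear.
R5: starts 3:15pm at or after R9 ends 11:30am → clear.
R6: starts 4:15pm at or after R9 ends 11:30am → clear.
R7: starts 4:45pm at or after R9 ends 11:30am → clear.
R8: starts 7:15pm at or after R9 ends 11:30am → clear.

No — it doesn't clash with anything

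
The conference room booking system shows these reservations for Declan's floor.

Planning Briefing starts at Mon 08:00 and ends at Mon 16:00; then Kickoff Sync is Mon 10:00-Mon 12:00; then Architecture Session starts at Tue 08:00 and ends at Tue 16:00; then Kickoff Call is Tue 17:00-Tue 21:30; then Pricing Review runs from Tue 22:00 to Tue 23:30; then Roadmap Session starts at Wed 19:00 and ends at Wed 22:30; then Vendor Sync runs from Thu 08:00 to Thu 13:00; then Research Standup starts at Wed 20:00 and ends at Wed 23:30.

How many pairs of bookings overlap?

2

Check each pair: they overlap iff neither finishes before the other starts.
Sorted by start: Planning Briefing, Kickoff Sync, Architecture Session, Kickoff Call, Pricing Review, Roadmap Session, Research Standup, Vendor Sync.
Kickoff Sync starts before Planning Briefing ends → Planning Briefing and Kickoff Sync overlap.
Architecture Session starts after Planning Briefing ends, so nothing later overlaps Planning Briefing either.
Architecture Session starts after Kickoff Sync ends, so nothing later overlaps Kickoff Sync either.
Kickoff Call starts after Architecture Session ends, so nothing later overlaps Architecture Session either.
Pricing Review starts after Kickoff Call ends, so nothing later overlaps Kickoff Call either.
Roadmap Session starts after Pricing Review ends, so nothing later overlaps Pricing Review either.
Research Standup starts before Roadmap Session ends → Roadmap Session and Research Standup overlap.
Vendor Sync starts after Roadmap Session ends.
Vendor Sync starts after Research Standup ends.
Overlapping pairs: Kickoff Sync & Planning Briefing, Research Standup & Roadmap Session — 2 in total.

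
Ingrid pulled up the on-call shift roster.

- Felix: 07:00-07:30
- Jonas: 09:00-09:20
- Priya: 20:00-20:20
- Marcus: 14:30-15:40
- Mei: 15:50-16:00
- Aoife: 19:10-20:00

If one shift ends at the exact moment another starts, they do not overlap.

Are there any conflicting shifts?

Check each pair: they overlap iff neither finishes before the other starts.
Sorted by start: Felix, Jonas, Marcus, Mei, Aoife, Priya.
Jonas starts after Felix ends, so nothing later overlaps Felix either.
Marcus starts after Jonas ends, so nothing later overlaps Jonas either.
Mei starts after Marcus ends, so nothing later overlaps Marcus either.
Aoife starts after Mei ends, so nothing later overlaps Mei either.
Priya starts exactly when Aoife ends (back-to-back, no overlap).
Every pair is clear; the schedule has no overlaps.

No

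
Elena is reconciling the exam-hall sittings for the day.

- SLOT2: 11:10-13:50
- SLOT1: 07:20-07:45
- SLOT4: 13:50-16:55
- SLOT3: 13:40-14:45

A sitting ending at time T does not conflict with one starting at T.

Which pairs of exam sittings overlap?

SLOT2 & SLOT3, SLOT3 & SLOT4

Check each pair: they overlap iff neither finishes before the other starts.
Sorted by start: SLOT1, SLOT2, SLOT3, SLOT4.
SLOT2 starts after SLOT1 ends, so nothing later overlaps SLOT1 either.
SLOT3 starts before SLOT2 ends → SLOT2 and SLOT3 overlap.
SLOT4 starts exactly when SLOT2 ends (back-to-back, no overlap).
SLOT4 starts before SLOT3 ends → SLOT3 and SLOT4 overlap.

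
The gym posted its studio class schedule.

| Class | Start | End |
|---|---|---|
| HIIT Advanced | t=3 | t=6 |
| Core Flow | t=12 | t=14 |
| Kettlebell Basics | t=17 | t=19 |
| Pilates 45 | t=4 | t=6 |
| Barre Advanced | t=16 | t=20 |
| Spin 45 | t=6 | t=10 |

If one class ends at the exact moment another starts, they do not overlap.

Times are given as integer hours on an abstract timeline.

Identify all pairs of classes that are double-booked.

Sorted by start: HIIT Advanced, Pilates 45, Spin 45, Core Flow, Barre Advanced, Kettlebell Basics.
Pilates 45 starts before HIIT Advanced ends → HIIT Advanced and Pilates 45 overlap.
Spin 45 starts exactly when HIIT Advanced ends (back-to-back, no overlap) — done with HIIT Advanced.
Spin 45 starts exactly when Pilates 45 ends (back-to-back, no overlap) — done with Pilates 45.
Core Flow starts after Spin 45 ends — done with Spin 45.
Barre Advanced starts after Core Flow ends — done with Core Flow.
Kettlebell Basics starts before Barre Advanced ends → Barre Advanced and Kettlebell Basics overlap.

Barre Advanced & Kettlebell Basics, HIIT Advanced & Pilates 45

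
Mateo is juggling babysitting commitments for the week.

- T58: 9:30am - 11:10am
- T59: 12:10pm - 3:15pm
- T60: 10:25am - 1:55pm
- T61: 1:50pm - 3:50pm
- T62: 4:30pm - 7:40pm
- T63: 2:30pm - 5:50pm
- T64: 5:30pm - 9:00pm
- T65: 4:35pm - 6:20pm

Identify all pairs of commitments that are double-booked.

Sorted by start: T58, T60, T59, T61, T63, T62, T65, T64.
T60 starts before T58 ends → T58 and T60 overlap.
T59 starts after T58 ends — done with T58.
T59 starts before T60 ends → T60 and T59 overlap.
T61 starts before T60 ends → T60 and T61 overlap.
T63 starts after T60 ends — done with T60.
T61 starts before T59 ends → T59 and T61 overlap.
T63 starts before T59 ends → T59 and T63 overlap.
T62 starts after T59 ends — done with T59.
T63 starts before T61 ends → T61 and T63 overlap.
T62 starts after T61 ends — done with T61.
T62 starts before T63 ends → T63 and T62 overlap.
T65 starts before T63 ends → T63 and T65 overlap.
T64 starts before T63 ends → T63 and T64 overlap.
T65 starts before T62 ends → T62 and T65 overlap.
T64 starts before T62 ends → T62 and T64 overlap.
T64 starts before T65 ends → T65 and T64 overlap.

T58 & T60, T59 & T60, T59 & T61, T59 & T63, T60 & T61, T61 & T63, T62 & T63, T62 & T64, T62 & T65, T63 & T64, T63 & T65, T64 & T65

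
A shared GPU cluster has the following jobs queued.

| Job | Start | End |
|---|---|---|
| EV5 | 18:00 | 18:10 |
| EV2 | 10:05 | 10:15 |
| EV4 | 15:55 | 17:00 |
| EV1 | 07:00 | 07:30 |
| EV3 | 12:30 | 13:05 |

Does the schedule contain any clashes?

Sorted by start: EV1, EV2, EV3, EV4, EV5.
EV2 starts after EV1 ends, so nothing later overlaps EV1 either.
EV3 starts after EV2 ends, so nothing later overlaps EV2 either.
EV4 starts after EV3 ends, so nothing later overlaps EV3 either.
EV5 starts after EV4 ends.
Every pair is clear; the schedule has no overlaps.

No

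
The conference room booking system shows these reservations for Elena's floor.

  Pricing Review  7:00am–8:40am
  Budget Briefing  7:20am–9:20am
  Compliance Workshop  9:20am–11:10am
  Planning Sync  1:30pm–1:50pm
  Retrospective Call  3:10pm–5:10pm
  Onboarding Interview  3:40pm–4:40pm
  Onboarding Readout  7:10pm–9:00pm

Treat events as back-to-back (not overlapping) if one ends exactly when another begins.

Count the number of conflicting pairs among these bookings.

2

Check each pair: they overlap iff neither finishes before the other starts.
Sorted by start: Pricing Review, Budget Briefing, Compliance Workshop, Planning Sync, Retrospective Call, Onboarding Interview, Onboarding Readout.
Budget Briefing starts before Pricing Review ends → Pricing Review and Budget Briefing overlap.
Compliance Workshop starts after Pricing Review ends, so Pricing Review has no further overlaps.
Compliance Workshop starts exactly when Budget Briefing ends (back-to-back, no overlap), so Budget Briefing has no further overlaps.
Planning Sync starts after Compliance Workshop ends, so Compliance Workshop has no further overlaps.
Retrospective Call starts after Planning Sync ends, so Planning Sync has no further overlaps.
Onboarding Interview starts before Retrospective Call ends → Retrospective Call and Onboarding Interview overlap.
Onboarding Readout starts after Retrospective Call ends.
Onboarding Readout starts after Onboarding Interview ends.
Overlapping pairs: Budget Briefing & Pricing Review, Onboarding Interview & Retrospective Call — 2 in total.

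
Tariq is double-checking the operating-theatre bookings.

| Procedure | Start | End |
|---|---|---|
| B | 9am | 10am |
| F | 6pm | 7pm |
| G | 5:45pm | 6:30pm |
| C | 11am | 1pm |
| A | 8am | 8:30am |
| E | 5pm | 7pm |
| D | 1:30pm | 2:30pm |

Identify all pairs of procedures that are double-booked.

Check each pair: they overlap iff neither finishes before the other starts.
Sorted by start: A, B, C, D, E, G, F.
B starts after A ends; A is clear from here.
C starts after B ends; B is clear from here.
D starts after C ends; C is clear from here.
E starts after D ends; D is clear from here.
G starts before E ends → E and G overlap.
F starts before E ends → E and F overlap.
F starts before G ends → G and F overlap.

E & F, E & G, F & G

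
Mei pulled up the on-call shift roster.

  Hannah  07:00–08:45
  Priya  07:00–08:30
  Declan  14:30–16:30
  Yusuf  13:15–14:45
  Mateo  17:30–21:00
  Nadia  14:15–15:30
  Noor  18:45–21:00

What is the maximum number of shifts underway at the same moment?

3

Sort all start/end points and keep a running count:
07:00 start Hannah → 1
07:00 start Priya → 2
08:30 end Priya → 1
08:45 end Hannah → 0
13:15 start Yusuf → 1
14:15 start Nadia → 2
14:30 start Declan → 3
14:45 end Yusuf → 2
15:30 end Nadia → 1
16:30 end Declan → 0
17:30 start Mateo → 1
18:45 start Noor → 2
21:00 end Mateo → 1
21:00 end Noor → 0
Peak is 3, at 14:30 (Declan, Nadia, Yusuf).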